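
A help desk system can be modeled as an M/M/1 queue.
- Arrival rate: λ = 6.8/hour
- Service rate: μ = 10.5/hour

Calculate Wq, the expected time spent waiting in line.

First, compute utilization: ρ = λ/μ = 6.8/10.5 = 0.6476
For M/M/1: Wq = λ/(μ(μ-λ))
Wq = 6.8/(10.5 × (10.5-6.8))
Wq = 6.8/(10.5 × 3.70)
Wq = 0.1750 hours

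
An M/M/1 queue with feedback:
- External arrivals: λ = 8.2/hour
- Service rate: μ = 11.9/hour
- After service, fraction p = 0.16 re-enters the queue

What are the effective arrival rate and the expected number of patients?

Effective arrival rate: λ_eff = λ/(1-p) = 8.2/(1-0.16) = 8.2/0.84 = 9.7619
ρ = λ_eff/μ = 9.7619/11.9 = 0.820328
L = ρ/(1-ρ) = 0.820328/(1-0.820328) = 4.5657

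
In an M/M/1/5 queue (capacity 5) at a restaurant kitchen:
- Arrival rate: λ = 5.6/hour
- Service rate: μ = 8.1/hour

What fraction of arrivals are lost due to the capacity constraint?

ρ = λ/μ = 5.6/8.1 = 0.69136
P₀ = (1-ρ)/(1-ρ^(K+1)) = (1-0.69136)/(1-0.69136^6) = 0.30864/0.89080 = 0.3465
P_K = P₀×ρ^K = 0.34648 × 0.69136^5 = 0.34648 × 0.15795 = 0.05473
Blocking probability = 5.47%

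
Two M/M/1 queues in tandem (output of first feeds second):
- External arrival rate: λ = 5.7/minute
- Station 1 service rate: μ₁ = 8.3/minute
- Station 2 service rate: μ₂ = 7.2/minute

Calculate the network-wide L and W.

By Jackson's theorem, each station behaves as independent M/M/1.
Station 1: ρ₁ = 5.7/8.3 = 0.6867, L₁ = ρ₁/(1-ρ₁) = λ/(μ₁-λ) = 5.7/2.60 = 2.1923
Station 2: ρ₂ = 5.7/7.2 = 0.7917, L₂ = ρ₂/(1-ρ₂) = λ/(μ₂-λ) = 5.7/1.50 = 3.8000
Total: L = L₁ + L₂ = 2.1923 + 3.8000 = 5.9923
W = L/λ = 5.9923/5.7 = 1.0513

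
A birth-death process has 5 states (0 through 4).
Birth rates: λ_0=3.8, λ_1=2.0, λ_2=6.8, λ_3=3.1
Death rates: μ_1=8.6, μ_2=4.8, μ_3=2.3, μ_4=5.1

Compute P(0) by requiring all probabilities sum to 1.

Ratios P(n)/P(0) = (λ₀···λₙ₋₁)/(μ₁···μₙ):
P(1)/P(0) = (3.8)/(8.6) = 0.4419
P(2)/P(0) = (3.8×2.0)/(8.6×4.8) = 0.1841
P(3)/P(0) = (3.8×2.0×6.8)/(8.6×4.8×2.3) = 0.5443
P(4)/P(0) = (3.8×2.0×6.8×3.1)/(8.6×4.8×2.3×5.1) = 0.3309

Normalization: ∑ P(n) = 1
P(0) × (1.0000 + 0.4419 + 0.1841 + 0.5443 + 0.3309) = 1
P(0) × 2.5012 = 1
P(0) = 1/2.5012 = 0.3998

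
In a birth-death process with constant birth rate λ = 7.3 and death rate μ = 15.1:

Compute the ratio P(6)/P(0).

For constant rates: P(n)/P(0) = (λ/μ)^n
P(6)/P(0) = (7.3/15.1)^6 = 0.48344^6 = 0.01277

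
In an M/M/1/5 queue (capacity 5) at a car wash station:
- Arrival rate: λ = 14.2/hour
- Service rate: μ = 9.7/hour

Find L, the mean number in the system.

ρ = λ/μ = 14.2/9.7 = 1.4639
P₀ = (1-ρ)/(1-ρ^(K+1)) = (1-1.4639)/(1-1.4639^6) = -0.4639/-8.8417 = 0.05247
P_K = P₀×ρ^K = 0.052468 × 1.4639^5 = 0.052468 × 6.7229 = 0.3527
L = ρ[1 - (K+1)ρ^K + Kρ^(K+1)] / [(1-ρ)(1-ρ^(K+1))]
L = 1.4639 × (1 - 6×6.7229 + 5×9.8417) / ((1 - 1.4639) × (1 - 9.8417)) = 3.5230 cars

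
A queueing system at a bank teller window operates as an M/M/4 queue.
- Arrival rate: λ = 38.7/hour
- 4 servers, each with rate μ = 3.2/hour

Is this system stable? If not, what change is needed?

Stability requires ρ = λ/(cμ) < 1
ρ = 38.7/(4 × 3.2) = 38.7/12.80 = 3.0234
Since 3.0234 ≥ 1, the system is UNSTABLE.
Need c > λ/μ = 38.7/3.2 = 12.09.
Minimum servers needed: c = 13.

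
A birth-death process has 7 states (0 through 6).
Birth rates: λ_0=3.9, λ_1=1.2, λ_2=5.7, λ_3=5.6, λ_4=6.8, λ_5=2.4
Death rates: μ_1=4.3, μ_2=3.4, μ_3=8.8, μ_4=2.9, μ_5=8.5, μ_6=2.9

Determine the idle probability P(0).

Ratios P(n)/P(0) = (λ₀···λₙ₋₁)/(μ₁···μₙ):
P(1)/P(0) = (3.9)/(4.3) = 0.9070
P(2)/P(0) = (3.9×1.2)/(4.3×3.4) = 0.3201
P(3)/P(0) = (3.9×1.2×5.7)/(4.3×3.4×8.8) = 0.2073
P(4)/P(0) = (3.9×1.2×5.7×5.6)/(4.3×3.4×8.8×2.9) = 0.4004
P(5)/P(0) = (3.9×1.2×5.7×5.6×6.8)/(4.3×3.4×8.8×2.9×8.5) = 0.3203
P(6)/P(0) = (3.9×1.2×5.7×5.6×6.8×2.4)/(4.3×3.4×8.8×2.9×8.5×2.9) = 0.2651

Normalization: ∑ P(n) = 1
P(0) × (1.0000 + 0.9070 + 0.3201 + 0.2073 + 0.4004 + 0.3203 + 0.2651) = 1
P(0) × 3.4202 = 1
P(0) = 1/3.4202 = 0.2924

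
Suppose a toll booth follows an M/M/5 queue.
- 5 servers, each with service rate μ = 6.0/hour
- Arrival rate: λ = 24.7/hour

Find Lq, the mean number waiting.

Traffic intensity: ρ = λ/(cμ) = 24.7/(5×6.0) = 0.8233
Since ρ = 0.8233 < 1, system is stable.
Offered load a = λ/μ = cρ = 24.7/6.0 = 4.1167
P₀ = [ Σₙ₌₀^4 aⁿ/n! + a^5/(5!(1-ρ)) ]⁻¹
Σ = a^0/0! + a^1/1! + a^2/2! + a^3/3! + a^4/4! = 1.00000 + 4.11667 + 8.47347 + 11.6275 + 11.9666 = 37.1842
a^5/(5!(1-ρ)) = 1182.3022/(120 × 0.1766667) = 55.7690
P₀ = 1/(37.1842 + 55.7690) = 0.01076
Lq = P₀·a^5·ρ / (5!(1-ρ)²) = 0.010758 × 1182.3022 × 0.82333 / (120 × 0.031211) = 2.7961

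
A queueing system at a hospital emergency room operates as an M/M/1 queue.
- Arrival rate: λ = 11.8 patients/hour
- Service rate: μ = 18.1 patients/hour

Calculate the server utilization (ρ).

Server utilization: ρ = λ/μ
ρ = 11.8/18.1 = 0.6519
The server is busy 65.19% of the time.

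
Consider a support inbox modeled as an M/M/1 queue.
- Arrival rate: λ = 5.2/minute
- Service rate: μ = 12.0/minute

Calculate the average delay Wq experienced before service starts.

First, compute utilization: ρ = λ/μ = 5.2/12.0 = 0.4333
For M/M/1: Wq = λ/(μ(μ-λ))
Wq = 5.2/(12.0 × (12.0-5.2))
Wq = 5.2/(12.0 × 6.80)
Wq = 0.06373 minutes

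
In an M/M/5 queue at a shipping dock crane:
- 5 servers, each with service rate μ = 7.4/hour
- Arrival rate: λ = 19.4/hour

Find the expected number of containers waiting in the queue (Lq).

Traffic intensity: ρ = λ/(cμ) = 19.4/(5×7.4) = 0.5243
Since ρ = 0.5243 < 1, system is stable.
Offered load a = λ/μ = cρ = 19.4/7.4 = 2.6216
P₀ = [ Σₙ₌₀^4 aⁿ/n! + a^5/(5!(1-ρ)) ]⁻¹
Σ = a^0/0! + a^1/1! + a^2/2! + a^3/3! + a^4/4! = 1.00000 + 2.62162 + 3.43645 + 3.00302 + 1.96820 = 12.0293
a^5/(5!(1-ρ)) = 123.8369/(120 × 0.47568) = 2.1695
P₀ = 1/(12.0293 + 2.1695) = 0.07043
Lq = P₀·a^5·ρ / (5!(1-ρ)²) = 0.07043 × 123.8369 × 0.5243 / (120 × 0.2263) = 0.1684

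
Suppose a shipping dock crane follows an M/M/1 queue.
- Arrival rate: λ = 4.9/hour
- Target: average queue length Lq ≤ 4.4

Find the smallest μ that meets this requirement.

For M/M/1: Lq = λ²/(μ(μ-λ))
Need Lq ≤ 4.4, i.e. μ(μ-λ) ≥ λ²/4.4
μ² - 4.9μ - 24.01/4.4 ≥ 0  →  μ² - 4.9μ - 5.45682 ≥ 0
Quadratic formula (positive root): μ = [λ + √(λ² + 4×5.45682)]/2
Discriminant: 24.01 + 4×5.45682 = 45.8373, √45.8373 = 6.7703
μ ≥ (4.9 + 6.7703)/2 = 5.8352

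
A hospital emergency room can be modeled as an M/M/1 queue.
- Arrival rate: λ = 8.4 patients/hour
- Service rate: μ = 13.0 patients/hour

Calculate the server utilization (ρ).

Server utilization: ρ = λ/μ
ρ = 8.4/13.0 = 0.6462
The server is busy 64.62% of the time.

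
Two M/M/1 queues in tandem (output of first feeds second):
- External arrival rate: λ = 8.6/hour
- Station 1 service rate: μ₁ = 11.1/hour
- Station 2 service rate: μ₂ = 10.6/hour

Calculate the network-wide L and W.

By Jackson's theorem, each station behaves as independent M/M/1.
Station 1: ρ₁ = 8.6/11.1 = 0.7748, L₁ = ρ₁/(1-ρ₁) = λ/(μ₁-λ) = 8.6/2.50 = 3.4400
Station 2: ρ₂ = 8.6/10.6 = 0.8113, L₂ = ρ₂/(1-ρ₂) = λ/(μ₂-λ) = 8.6/2.00 = 4.3000
Total: L = L₁ + L₂ = 3.4400 + 4.3000 = 7.7400
W = L/λ = 7.7400/8.6 = 0.9000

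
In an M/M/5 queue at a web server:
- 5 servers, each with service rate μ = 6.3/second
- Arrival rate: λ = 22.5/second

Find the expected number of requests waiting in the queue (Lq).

Traffic intensity: ρ = λ/(cμ) = 22.5/(5×6.3) = 0.7143
Since ρ = 0.7143 < 1, system is stable.
Offered load a = λ/μ = cρ = 22.5/6.3 = 3.5714
P₀ = [ Σₙ₌₀^4 aⁿ/n! + a^5/(5!(1-ρ)) ]⁻¹
Σ = a^0/0! + a^1/1! + a^2/2! + a^3/3! + a^4/4! = 1.0000 + 3.5714 + 6.3776 + 7.5923 + 6.7789 = 25.3202
a^5/(5!(1-ρ)) = 581.0451/(120 × 0.2857143) = 16.9471
P₀ = 1/(25.3202 + 16.9471) = 0.02366
Lq = P₀·a^5·ρ / (5!(1-ρ)²) = 0.023659 × 581.0451 × 0.71429 / (120 × 0.081633) = 1.0024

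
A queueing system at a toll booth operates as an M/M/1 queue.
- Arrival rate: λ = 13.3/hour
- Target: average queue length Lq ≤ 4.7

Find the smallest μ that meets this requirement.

For M/M/1: Lq = λ²/(μ(μ-λ))
Need Lq ≤ 4.7, i.e. μ(μ-λ) ≥ λ²/4.7
μ² - 13.3μ - 176.89/4.7 ≥ 0  →  μ² - 13.3μ - 37.63617 ≥ 0
Quadratic formula (positive root): μ = [λ + √(λ² + 4×37.63617)]/2
Discriminant: 176.89 + 4×37.63617 = 327.4347, √327.4347 = 18.0952
μ ≥ (13.3 + 18.0952)/2 = 15.6976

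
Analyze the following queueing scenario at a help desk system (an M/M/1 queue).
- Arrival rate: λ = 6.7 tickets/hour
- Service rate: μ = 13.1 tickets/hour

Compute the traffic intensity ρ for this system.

Server utilization: ρ = λ/μ
ρ = 6.7/13.1 = 0.5115
The server is busy 51.15% of the time.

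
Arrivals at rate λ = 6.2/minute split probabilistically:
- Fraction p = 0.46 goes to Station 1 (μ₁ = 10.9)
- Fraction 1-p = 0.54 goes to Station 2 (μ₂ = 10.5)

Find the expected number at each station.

Effective rates: λ₁ = 6.2×0.46 = 2.852, λ₂ = 6.2×0.54 = 3.348
Station 1: ρ₁ = 2.852/10.9 = 0.26165, L₁ = ρ₁/(1-ρ₁) = 0.26165/(1-0.26165) = 0.3544
Station 2: ρ₂ = 3.348/10.5 = 0.31886, L₂ = ρ₂/(1-ρ₂) = 0.31886/(1-0.31886) = 0.4681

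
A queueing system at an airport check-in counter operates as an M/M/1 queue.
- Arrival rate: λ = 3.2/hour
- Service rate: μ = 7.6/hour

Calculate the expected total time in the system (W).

First, compute utilization: ρ = λ/μ = 3.2/7.6 = 0.4211
For M/M/1: W = 1/(μ-λ)
W = 1/(7.6-3.2) = 1/4.40
W = 0.2273 hours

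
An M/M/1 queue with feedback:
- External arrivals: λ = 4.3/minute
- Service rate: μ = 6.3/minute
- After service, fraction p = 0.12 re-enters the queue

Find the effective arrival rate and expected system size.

Effective arrival rate: λ_eff = λ/(1-p) = 4.3/(1-0.12) = 4.3/0.88 = 4.88636
ρ = λ_eff/μ = 4.88636/6.3 = 0.775613
L = ρ/(1-ρ) = 0.775613/(1-0.775613) = 3.4566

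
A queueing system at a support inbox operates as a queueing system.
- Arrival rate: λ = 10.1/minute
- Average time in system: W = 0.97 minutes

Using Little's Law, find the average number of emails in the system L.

Little's Law: L = λW
L = 10.1 × 0.97 = 9.7970 emails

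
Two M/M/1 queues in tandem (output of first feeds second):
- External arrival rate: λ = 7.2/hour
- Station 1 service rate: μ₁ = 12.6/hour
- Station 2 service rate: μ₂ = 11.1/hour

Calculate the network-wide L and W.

By Jackson's theorem, each station behaves as independent M/M/1.
Station 1: ρ₁ = 7.2/12.6 = 0.5714, L₁ = ρ₁/(1-ρ₁) = λ/(μ₁-λ) = 7.2/5.40 = 1.3333
Station 2: ρ₂ = 7.2/11.1 = 0.6486, L₂ = ρ₂/(1-ρ₂) = λ/(μ₂-λ) = 7.2/3.90 = 1.8462
Total: L = L₁ + L₂ = 1.3333 + 1.8462 = 3.1795
W = L/λ = 3.1795/7.2 = 0.4416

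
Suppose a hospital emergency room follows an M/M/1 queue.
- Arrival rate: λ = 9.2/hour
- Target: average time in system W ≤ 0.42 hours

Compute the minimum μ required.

For M/M/1: W = 1/(μ-λ)
Need W ≤ 0.42, so 1/(μ-λ) ≤ 0.42
μ - λ ≥ 1/0.42 = 2.3810
μ ≥ 9.2 + 2.3810 = 11.5810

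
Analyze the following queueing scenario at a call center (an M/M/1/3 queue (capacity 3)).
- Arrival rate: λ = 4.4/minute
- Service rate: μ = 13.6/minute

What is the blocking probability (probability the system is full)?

ρ = λ/μ = 4.4/13.6 = 0.32353
P₀ = (1-ρ)/(1-ρ^(K+1)) = (1-0.32353)/(1-0.32353^4) = 0.6765/0.9890 = 0.6840
P_K = P₀×ρ^K = 0.6840 × 0.32353^3 = 0.6840 × 0.03386 = 0.02316
Blocking probability = 2.32%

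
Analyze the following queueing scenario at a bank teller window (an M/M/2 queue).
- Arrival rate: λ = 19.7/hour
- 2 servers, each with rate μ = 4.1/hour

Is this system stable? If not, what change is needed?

Stability requires ρ = λ/(cμ) < 1
ρ = 19.7/(2 × 4.1) = 19.7/8.20 = 2.4024
Since 2.4024 ≥ 1, the system is UNSTABLE.
Need c > λ/μ = 19.7/4.1 = 4.80.
Minimum servers needed: c = 5.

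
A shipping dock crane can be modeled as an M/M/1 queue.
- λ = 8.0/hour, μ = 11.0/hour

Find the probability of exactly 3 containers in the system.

ρ = λ/μ = 8.0/11.0 = 0.7273
P(n) = (1-ρ)ρⁿ
P(3) = (1-0.7273) × 0.7273^3
P(3) = 0.2727 × 0.3847
P(3) = 0.1049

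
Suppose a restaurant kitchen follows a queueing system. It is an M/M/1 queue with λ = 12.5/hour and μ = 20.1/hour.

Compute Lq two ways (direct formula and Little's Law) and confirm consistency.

Method 1 (direct): Lq = λ²/(μ(μ-λ)) = 156.25/(20.1 × 7.60) = 1.0228

Method 2 (Little's Law):
W = 1/(μ-λ) = 1/7.60 = 0.1315789
Wq = W - 1/μ = 0.1315789 - 0.04975124 = 0.0818277
Lq = λWq = 12.5 × 0.0818277 = 1.0228 ✔ (matches Method 1)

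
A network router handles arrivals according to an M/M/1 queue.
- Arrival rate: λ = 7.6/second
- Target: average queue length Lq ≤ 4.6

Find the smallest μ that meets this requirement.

For M/M/1: Lq = λ²/(μ(μ-λ))
Need Lq ≤ 4.6, i.e. μ(μ-λ) ≥ λ²/4.6
μ² - 7.6μ - 57.76/4.6 ≥ 0  →  μ² - 7.6μ - 12.55652 ≥ 0
Quadratic formula (positive root): μ = [λ + √(λ² + 4×12.55652)]/2
Discriminant: 57.76 + 4×12.55652 = 107.9861, √107.9861 = 10.3916
μ ≥ (7.6 + 10.3916)/2 = 8.9958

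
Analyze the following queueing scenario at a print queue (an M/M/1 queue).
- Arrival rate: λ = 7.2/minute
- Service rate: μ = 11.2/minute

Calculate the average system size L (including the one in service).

ρ = λ/μ = 7.2/11.2 = 0.6429
For M/M/1: L = λ/(μ-λ)
L = 7.2/(11.2-7.2) = 7.2/4.00
L = 1.8000 jobs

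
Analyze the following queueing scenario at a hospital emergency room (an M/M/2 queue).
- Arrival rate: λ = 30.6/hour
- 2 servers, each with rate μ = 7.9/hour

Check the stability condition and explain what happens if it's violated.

Stability requires ρ = λ/(cμ) < 1
ρ = 30.6/(2 × 7.9) = 30.6/15.80 = 1.9367
Since 1.9367 ≥ 1, the system is UNSTABLE.
Need c > λ/μ = 30.6/7.9 = 3.87.
Minimum servers needed: c = 4.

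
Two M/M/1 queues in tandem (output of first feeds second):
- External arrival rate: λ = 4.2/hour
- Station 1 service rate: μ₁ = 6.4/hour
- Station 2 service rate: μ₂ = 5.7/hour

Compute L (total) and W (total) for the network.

By Jackson's theorem, each station behaves as independent M/M/1.
Station 1: ρ₁ = 4.2/6.4 = 0.6562, L₁ = ρ₁/(1-ρ₁) = λ/(μ₁-λ) = 4.2/2.20 = 1.9091
Station 2: ρ₂ = 4.2/5.7 = 0.7368, L₂ = ρ₂/(1-ρ₂) = λ/(μ₂-λ) = 4.2/1.50 = 2.8000
Total: L = L₁ + L₂ = 1.9091 + 2.8000 = 4.7091
W = L/λ = 4.7091/4.2 = 1.1212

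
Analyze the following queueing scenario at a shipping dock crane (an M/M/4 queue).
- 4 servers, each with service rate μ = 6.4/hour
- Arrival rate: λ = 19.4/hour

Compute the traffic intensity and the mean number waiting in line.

Traffic intensity: ρ = λ/(cμ) = 19.4/(4×6.4) = 0.7578
Since ρ = 0.7578 < 1, system is stable.
Offered load a = λ/μ = cρ = 19.4/6.4 = 3.0312
P₀ = [ Σₙ₌₀^3 aⁿ/n! + a^4/(4!(1-ρ)) ]⁻¹
Σ = a^0/0! + a^1/1! + a^2/2! + a^3/3! = 1.00000 + 3.03125 + 4.59424 + 4.64209 = 13.2676
a^4/(4!(1-ρ)) = 84.42810/(24 × 0.2421875) = 14.5253
P₀ = 1/(13.2676 + 14.5253) = 0.03598
Lq = P₀·a^4·ρ / (4!(1-ρ)²) = 0.035980 × 84.4281 × 0.75781 / (24 × 0.058655) = 1.6353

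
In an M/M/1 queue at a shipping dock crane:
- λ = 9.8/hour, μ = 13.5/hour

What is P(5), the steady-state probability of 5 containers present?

ρ = λ/μ = 9.8/13.5 = 0.7259
P(n) = (1-ρ)ρⁿ
P(5) = (1-0.7259) × 0.7259^5
P(5) = 0.274100 × 0.201551
P(5) = 0.05525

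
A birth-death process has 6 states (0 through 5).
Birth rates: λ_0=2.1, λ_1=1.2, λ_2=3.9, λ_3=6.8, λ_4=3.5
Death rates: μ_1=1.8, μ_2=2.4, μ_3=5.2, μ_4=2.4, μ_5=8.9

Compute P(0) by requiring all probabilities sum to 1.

Ratios P(n)/P(0) = (λ₀···λₙ₋₁)/(μ₁···μₙ):
P(1)/P(0) = (2.1)/(1.8) = 1.1667
P(2)/P(0) = (2.1×1.2)/(1.8×2.4) = 0.5833
P(3)/P(0) = (2.1×1.2×3.9)/(1.8×2.4×5.2) = 0.4375
P(4)/P(0) = (2.1×1.2×3.9×6.8)/(1.8×2.4×5.2×2.4) = 1.2396
P(5)/P(0) = (2.1×1.2×3.9×6.8×3.5)/(1.8×2.4×5.2×2.4×8.9) = 0.4875

Normalization: ∑ P(n) = 1
P(0) × (1.0000 + 1.1667 + 0.5833 + 0.4375 + 1.2396 + 0.4875) = 1
P(0) × 4.9146 = 1
P(0) = 1/4.9146 = 0.2035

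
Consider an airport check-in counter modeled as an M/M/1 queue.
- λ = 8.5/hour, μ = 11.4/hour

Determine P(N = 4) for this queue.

ρ = λ/μ = 8.5/11.4 = 0.7456
P(n) = (1-ρ)ρⁿ
P(4) = (1-0.7456) × 0.7456^4
P(4) = 0.25440 × 0.30905
P(4) = 0.07862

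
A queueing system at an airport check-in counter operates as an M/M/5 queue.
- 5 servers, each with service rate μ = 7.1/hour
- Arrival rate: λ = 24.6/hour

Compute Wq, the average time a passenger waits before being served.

Traffic intensity: ρ = λ/(cμ) = 24.6/(5×7.1) = 0.6930
Since ρ = 0.6930 < 1, system is stable.
Offered load a = λ/μ = cρ = 24.6/7.1 = 3.4648
P₀ = [ Σₙ₌₀^4 aⁿ/n! + a^5/(5!(1-ρ)) ]⁻¹
Σ = a^0/0! + a^1/1! + a^2/2! + a^3/3! + a^4/4! = 1.0000 + 3.4648 + 6.0024 + 6.9323 + 6.0048 = 23.4043
a^5/(5!(1-ρ)) = 499.3256/(120 × 0.307042) = 13.5520
P₀ = 1/(23.4043 + 13.5520) = 0.02706
Lq = P₀·a^5·ρ / (5!(1-ρ)²) = 0.027059 × 499.3256 × 0.69296 / (120 × 0.094275) = 0.8276
Wq = Lq/λ = 0.8276/24.6 = 0.03364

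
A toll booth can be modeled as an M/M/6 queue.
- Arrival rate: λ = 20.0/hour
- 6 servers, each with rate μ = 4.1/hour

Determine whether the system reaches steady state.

Stability requires ρ = λ/(cμ) < 1
ρ = 20.0/(6 × 4.1) = 20.0/24.60 = 0.8130
Since 0.8130 < 1, the system is STABLE.
The servers are busy 81.30% of the time.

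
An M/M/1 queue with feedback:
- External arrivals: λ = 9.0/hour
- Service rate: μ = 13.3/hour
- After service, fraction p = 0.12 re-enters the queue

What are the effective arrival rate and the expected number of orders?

Effective arrival rate: λ_eff = λ/(1-p) = 9.0/(1-0.12) = 9.0/0.88 = 10.2273
ρ = λ_eff/μ = 10.2273/13.3 = 0.76897
L = ρ/(1-ρ) = 0.76897/(1-0.76897) = 3.3284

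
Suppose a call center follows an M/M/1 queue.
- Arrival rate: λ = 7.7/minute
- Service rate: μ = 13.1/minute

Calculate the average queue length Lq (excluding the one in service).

ρ = λ/μ = 7.7/13.1 = 0.5878
For M/M/1: Lq = λ²/(μ(μ-λ))
Lq = 59.29/(13.1 × 5.40)
Lq = 0.8381 calls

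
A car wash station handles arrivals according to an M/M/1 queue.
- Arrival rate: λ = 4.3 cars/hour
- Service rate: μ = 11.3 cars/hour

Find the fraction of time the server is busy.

Server utilization: ρ = λ/μ
ρ = 4.3/11.3 = 0.3805
The server is busy 38.05% of the time.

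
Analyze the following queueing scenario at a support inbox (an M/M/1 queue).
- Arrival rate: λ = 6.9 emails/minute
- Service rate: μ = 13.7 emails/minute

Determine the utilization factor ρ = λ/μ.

Server utilization: ρ = λ/μ
ρ = 6.9/13.7 = 0.5036
The server is busy 50.36% of the time.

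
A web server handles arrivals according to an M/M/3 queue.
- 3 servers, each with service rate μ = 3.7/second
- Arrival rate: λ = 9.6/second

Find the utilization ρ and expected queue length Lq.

Traffic intensity: ρ = λ/(cμ) = 9.6/(3×3.7) = 0.8649
Since ρ = 0.8649 < 1, system is stable.
Offered load a = λ/μ = cρ = 9.6/3.7 = 2.5946
P₀ = [ Σₙ₌₀^2 aⁿ/n! + a^3/(3!(1-ρ)) ]⁻¹
Σ = a^0/0! + a^1/1! + a^2/2! = 1.0000 + 2.5946 + 3.3660 = 6.9606
a^3/(3!(1-ρ)) = 17.466606/(6 × 0.13513514) = 21.5421
P₀ = 1/(6.9606 + 21.5421) = 0.03508
Lq = P₀·a^3·ρ / (3!(1-ρ)²) = 0.03508 × 17.4666 × 0.8649 / (6 × 0.01826) = 4.8371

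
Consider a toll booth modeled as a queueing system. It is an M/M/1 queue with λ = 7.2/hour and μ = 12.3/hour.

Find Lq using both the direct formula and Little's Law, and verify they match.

Method 1 (direct): Lq = λ²/(μ(μ-λ)) = 51.84/(12.3 × 5.10) = 0.8264

Method 2 (Little's Law):
W = 1/(μ-λ) = 1/5.10 = 0.19608
Wq = W - 1/μ = 0.19608 - 0.081301 = 0.11478
Lq = λWq = 7.2 × 0.11478 = 0.8264 ✔ (matches Method 1)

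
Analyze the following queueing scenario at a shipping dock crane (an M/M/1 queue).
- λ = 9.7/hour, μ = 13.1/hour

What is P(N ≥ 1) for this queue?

ρ = λ/μ = 9.7/13.1 = 0.7405
P(N ≥ n) = ρⁿ
P(N ≥ 1) = 0.7405^1
P(N ≥ 1) = 0.7405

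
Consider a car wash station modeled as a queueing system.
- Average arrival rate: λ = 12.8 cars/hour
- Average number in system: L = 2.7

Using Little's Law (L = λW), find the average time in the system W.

Little's Law: L = λW, so W = L/λ
W = 2.7/12.8 = 0.2109 hours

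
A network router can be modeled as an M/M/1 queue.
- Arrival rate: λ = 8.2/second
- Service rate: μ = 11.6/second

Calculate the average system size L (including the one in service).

ρ = λ/μ = 8.2/11.6 = 0.7069
For M/M/1: L = λ/(μ-λ)
L = 8.2/(11.6-8.2) = 8.2/3.40
L = 2.4118 packets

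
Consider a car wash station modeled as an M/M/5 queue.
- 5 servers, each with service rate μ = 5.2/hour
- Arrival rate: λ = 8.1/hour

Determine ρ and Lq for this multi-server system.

Traffic intensity: ρ = λ/(cμ) = 8.1/(5×5.2) = 0.3115
Since ρ = 0.3115 < 1, system is stable.
Offered load a = λ/μ = cρ = 8.1/5.2 = 1.5577
P₀ = [ Σₙ₌₀^4 aⁿ/n! + a^5/(5!(1-ρ)) ]⁻¹
Σ = a^0/0! + a^1/1! + a^2/2! + a^3/3! + a^4/4! = 1.0000 + 1.5577 + 1.2132 + 0.6299 + 0.2453 = 4.6461
a^5/(5!(1-ρ)) = 9.1708/(120 × 0.6885) = 0.1110
P₀ = 1/(4.6461 + 0.1110) = 0.2102
Lq = P₀·a^5·ρ / (5!(1-ρ)²) = 0.2102 × 9.1708 × 0.3115 / (120 × 0.4740) = 0.01056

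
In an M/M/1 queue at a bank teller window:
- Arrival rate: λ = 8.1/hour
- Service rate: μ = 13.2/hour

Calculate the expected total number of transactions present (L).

ρ = λ/μ = 8.1/13.2 = 0.6136
For M/M/1: L = λ/(μ-λ)
L = 8.1/(13.2-8.1) = 8.1/5.10
L = 1.5882 transactions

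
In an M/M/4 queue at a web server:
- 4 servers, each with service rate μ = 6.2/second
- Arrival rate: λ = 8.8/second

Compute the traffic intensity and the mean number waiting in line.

Traffic intensity: ρ = λ/(cμ) = 8.8/(4×6.2) = 0.3548
Since ρ = 0.3548 < 1, system is stable.
Offered load a = λ/μ = cρ = 8.8/6.2 = 1.4194
P₀ = [ Σₙ₌₀^3 aⁿ/n! + a^4/(4!(1-ρ)) ]⁻¹
Σ = a^0/0! + a^1/1! + a^2/2! + a^3/3! = 1.00000 + 1.41935 + 1.00728 + 0.476565 = 3.9032
a^4/(4!(1-ρ)) = 4.0585/(24 × 0.6452) = 0.2621
P₀ = 1/(3.9032 + 0.2621) = 0.2401
Lq = P₀·a^4·ρ / (4!(1-ρ)²) = 0.2401 × 4.0585 × 0.3548 / (24 × 0.4162) = 0.03461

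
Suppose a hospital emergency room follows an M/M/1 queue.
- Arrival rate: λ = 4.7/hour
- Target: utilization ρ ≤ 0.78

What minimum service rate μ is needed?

ρ = λ/μ, so μ = λ/ρ
μ ≥ 4.7/0.78 = 6.0256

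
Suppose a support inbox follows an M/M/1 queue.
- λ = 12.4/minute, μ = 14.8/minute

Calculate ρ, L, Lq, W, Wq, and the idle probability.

Step 1: ρ = λ/μ = 12.4/14.8 = 0.8378
Step 2: L = λ/(μ-λ) = 12.4/2.40 = 5.1667
Step 3: Lq = λ²/(μ(μ-λ)) = 153.76/(14.8×2.40) = 4.3288
Step 4: W = 1/(μ-λ) = 1/2.40 = 0.41667
Step 5: Wq = λ/(μ(μ-λ)) = 12.4/(14.8×2.40) = 0.3491
Step 6: P(0) = 1-ρ = 0.1622
Verify: L = λW = 12.4×0.41667 = 5.1667 ✔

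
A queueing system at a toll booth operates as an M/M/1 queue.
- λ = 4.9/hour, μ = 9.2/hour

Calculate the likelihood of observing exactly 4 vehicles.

ρ = λ/μ = 4.9/9.2 = 0.5326
P(n) = (1-ρ)ρⁿ
P(4) = (1-0.5326) × 0.5326^4
P(4) = 0.4674 × 0.08046
P(4) = 0.03761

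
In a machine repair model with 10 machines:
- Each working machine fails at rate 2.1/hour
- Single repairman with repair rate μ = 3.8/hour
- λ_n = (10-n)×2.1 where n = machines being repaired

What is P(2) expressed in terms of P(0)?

P(2)/P(0) = ∏_{i=0}^{2-1} λ_i/μ_{i+1}
= (10-0)×2.1/3.8 × (10-1)×2.1/3.8
= 27.4861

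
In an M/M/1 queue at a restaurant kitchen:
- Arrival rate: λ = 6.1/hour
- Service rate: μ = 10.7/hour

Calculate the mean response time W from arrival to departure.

First, compute utilization: ρ = λ/μ = 6.1/10.7 = 0.5701
For M/M/1: W = 1/(μ-λ)
W = 1/(10.7-6.1) = 1/4.60
W = 0.2174 hours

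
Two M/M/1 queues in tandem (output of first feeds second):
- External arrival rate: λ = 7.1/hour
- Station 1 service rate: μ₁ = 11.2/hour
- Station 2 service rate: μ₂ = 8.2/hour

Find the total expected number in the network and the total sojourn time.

By Jackson's theorem, each station behaves as independent M/M/1.
Station 1: ρ₁ = 7.1/11.2 = 0.6339, L₁ = ρ₁/(1-ρ₁) = λ/(μ₁-λ) = 7.1/4.10 = 1.73171
Station 2: ρ₂ = 7.1/8.2 = 0.8659, L₂ = ρ₂/(1-ρ₂) = λ/(μ₂-λ) = 7.1/1.10 = 6.45455
Total: L = L₁ + L₂ = 1.73171 + 6.45455 = 8.1863
W = L/λ = 8.1863/7.1 = 1.1530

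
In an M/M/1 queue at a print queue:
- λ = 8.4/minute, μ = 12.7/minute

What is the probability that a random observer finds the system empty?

ρ = λ/μ = 8.4/12.7 = 0.6614
P(0) = 1 - ρ = 1 - 0.6614 = 0.3386
The server is idle 33.86% of the time.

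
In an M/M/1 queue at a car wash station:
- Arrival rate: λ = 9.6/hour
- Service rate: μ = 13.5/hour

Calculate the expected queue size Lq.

ρ = λ/μ = 9.6/13.5 = 0.7111
For M/M/1: Lq = λ²/(μ(μ-λ))
Lq = 92.16/(13.5 × 3.90)
Lq = 1.7504 cars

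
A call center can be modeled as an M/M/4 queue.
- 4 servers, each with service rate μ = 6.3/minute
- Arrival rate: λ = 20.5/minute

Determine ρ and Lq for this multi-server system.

Traffic intensity: ρ = λ/(cμ) = 20.5/(4×6.3) = 0.8135
Since ρ = 0.8135 < 1, system is stable.
Offered load a = λ/μ = cρ = 20.5/6.3 = 3.2540
P₀ = [ Σₙ₌₀^3 aⁿ/n! + a^4/(4!(1-ρ)) ]⁻¹
Σ = a^0/0! + a^1/1! + a^2/2! + a^3/3! = 1.0000 + 3.2540 + 5.2942 + 5.7423 = 15.2905
a^4/(4!(1-ρ)) = 112.1123/(24 × 0.186508) = 25.0464
P₀ = 1/(15.2905 + 25.0464) = 0.02479
Lq = P₀·a^4·ρ / (4!(1-ρ)²) = 0.024791 × 112.1123 × 0.81349 / (24 × 0.034785) = 2.7083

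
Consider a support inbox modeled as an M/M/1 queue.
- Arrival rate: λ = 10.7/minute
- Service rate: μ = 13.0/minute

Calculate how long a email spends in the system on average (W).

First, compute utilization: ρ = λ/μ = 10.7/13.0 = 0.8231
For M/M/1: W = 1/(μ-λ)
W = 1/(13.0-10.7) = 1/2.30
W = 0.4348 minutes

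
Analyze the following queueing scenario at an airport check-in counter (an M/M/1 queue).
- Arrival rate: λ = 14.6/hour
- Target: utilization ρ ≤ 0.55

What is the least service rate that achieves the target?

ρ = λ/μ, so μ = λ/ρ
μ ≥ 14.6/0.55 = 26.5455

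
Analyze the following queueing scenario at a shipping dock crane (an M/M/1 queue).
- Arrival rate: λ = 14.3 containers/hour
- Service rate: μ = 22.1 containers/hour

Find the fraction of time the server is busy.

Server utilization: ρ = λ/μ
ρ = 14.3/22.1 = 0.6471
The server is busy 64.71% of the time.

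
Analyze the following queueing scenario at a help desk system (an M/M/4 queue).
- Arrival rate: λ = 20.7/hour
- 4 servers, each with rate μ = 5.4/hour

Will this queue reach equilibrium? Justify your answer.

Stability requires ρ = λ/(cμ) < 1
ρ = 20.7/(4 × 5.4) = 20.7/21.60 = 0.9583
Since 0.9583 < 1, the system is STABLE.
The servers are busy 95.83% of the time.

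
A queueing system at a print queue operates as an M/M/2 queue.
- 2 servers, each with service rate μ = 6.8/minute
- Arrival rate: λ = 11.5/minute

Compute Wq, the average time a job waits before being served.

Traffic intensity: ρ = λ/(cμ) = 11.5/(2×6.8) = 0.8456
Since ρ = 0.8456 < 1, system is stable.
Offered load a = λ/μ = cρ = 11.5/6.8 = 1.6912
P₀ = [ Σₙ₌₀^1 aⁿ/n! + a^2/(2!(1-ρ)) ]⁻¹
Σ = a^0/0! + a^1/1! = 1.0000 + 1.6912 = 2.6912
a^2/(2!(1-ρ)) = 2.86008/(2 × 0.154412) = 9.2612
P₀ = 1/(2.6912 + 9.2612) = 0.08367
Lq = P₀·a^2·ρ / (2!(1-ρ)²) = 0.083665 × 2.8601 × 0.84559 / (2 × 0.023843) = 4.2432
Wq = Lq/λ = 4.2432/11.5 = 0.3690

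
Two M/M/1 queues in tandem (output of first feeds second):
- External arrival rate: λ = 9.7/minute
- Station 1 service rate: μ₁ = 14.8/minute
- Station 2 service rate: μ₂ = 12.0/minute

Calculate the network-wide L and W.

By Jackson's theorem, each station behaves as independent M/M/1.
Station 1: ρ₁ = 9.7/14.8 = 0.6554, L₁ = ρ₁/(1-ρ₁) = λ/(μ₁-λ) = 9.7/5.10 = 1.9020
Station 2: ρ₂ = 9.7/12.0 = 0.8083, L₂ = ρ₂/(1-ρ₂) = λ/(μ₂-λ) = 9.7/2.30 = 4.2174
Total: L = L₁ + L₂ = 1.9020 + 4.2174 = 6.1194
W = L/λ = 6.1194/9.7 = 0.6309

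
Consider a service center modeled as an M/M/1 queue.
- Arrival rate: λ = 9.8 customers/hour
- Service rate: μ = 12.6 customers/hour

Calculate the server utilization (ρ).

Server utilization: ρ = λ/μ
ρ = 9.8/12.6 = 0.7778
The server is busy 77.78% of the time.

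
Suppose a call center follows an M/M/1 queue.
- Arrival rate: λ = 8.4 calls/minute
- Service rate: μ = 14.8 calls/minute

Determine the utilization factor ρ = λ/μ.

Server utilization: ρ = λ/μ
ρ = 8.4/14.8 = 0.5676
The server is busy 56.76% of the time.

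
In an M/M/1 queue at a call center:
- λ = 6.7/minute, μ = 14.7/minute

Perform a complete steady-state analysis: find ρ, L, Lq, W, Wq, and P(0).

Step 1: ρ = λ/μ = 6.7/14.7 = 0.4558
Step 2: L = λ/(μ-λ) = 6.7/8.00 = 0.8375
Step 3: Lq = λ²/(μ(μ-λ)) = 44.89/(14.7×8.00) = 0.3817
Step 4: W = 1/(μ-λ) = 1/8.00 = 0.1250
Step 5: Wq = λ/(μ(μ-λ)) = 6.7/(14.7×8.00) = 0.05697
Step 6: P(0) = 1-ρ = 0.5442
Verify: L = λW = 6.7×0.1250 = 0.8375 ✔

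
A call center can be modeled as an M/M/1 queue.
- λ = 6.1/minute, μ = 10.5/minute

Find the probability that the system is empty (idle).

ρ = λ/μ = 6.1/10.5 = 0.5810
P(0) = 1 - ρ = 1 - 0.5810 = 0.4190
The server is idle 41.90% of the time.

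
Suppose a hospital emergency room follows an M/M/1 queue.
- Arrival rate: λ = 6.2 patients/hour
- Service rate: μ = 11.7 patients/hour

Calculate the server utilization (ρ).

Server utilization: ρ = λ/μ
ρ = 6.2/11.7 = 0.5299
The server is busy 52.99% of the time.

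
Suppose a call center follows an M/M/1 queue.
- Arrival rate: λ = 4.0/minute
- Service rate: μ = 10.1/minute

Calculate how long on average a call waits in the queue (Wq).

First, compute utilization: ρ = λ/μ = 4.0/10.1 = 0.3960
For M/M/1: Wq = λ/(μ(μ-λ))
Wq = 4.0/(10.1 × (10.1-4.0))
Wq = 4.0/(10.1 × 6.10)
Wq = 0.06492 minutes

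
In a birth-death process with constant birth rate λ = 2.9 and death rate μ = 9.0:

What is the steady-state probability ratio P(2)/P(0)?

For constant rates: P(n)/P(0) = (λ/μ)^n
P(2)/P(0) = (2.9/9.0)^2 = 0.3222^2 = 0.1038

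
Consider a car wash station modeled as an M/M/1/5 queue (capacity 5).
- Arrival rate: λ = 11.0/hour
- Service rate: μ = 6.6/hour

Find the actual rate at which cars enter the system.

ρ = λ/μ = 11.0/6.6 = 1.66667
P₀ = (1-ρ)/(1-ρ^(K+1)) = (1-1.66667)/(1-1.66667^6) = -0.6667/-20.4337 = 0.03263
P_K = P₀×ρ^K = 0.03263 × 1.66667^5 = 0.03263 × 12.8602 = 0.4196
λ_eff = λ(1-P_K) = 11.0 × (1 - 0.419576) = 11.0 × 0.580424 = 6.3847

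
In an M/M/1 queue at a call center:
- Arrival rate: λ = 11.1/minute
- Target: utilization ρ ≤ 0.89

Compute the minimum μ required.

ρ = λ/μ, so μ = λ/ρ
μ ≥ 11.1/0.89 = 12.4719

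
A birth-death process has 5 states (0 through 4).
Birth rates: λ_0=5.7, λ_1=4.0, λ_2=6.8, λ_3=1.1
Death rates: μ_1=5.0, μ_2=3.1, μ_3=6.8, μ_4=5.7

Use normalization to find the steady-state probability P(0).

Ratios P(n)/P(0) = (λ₀···λₙ₋₁)/(μ₁···μₙ):
P(1)/P(0) = (5.7)/(5.0) = 1.14000
P(2)/P(0) = (5.7×4.0)/(5.0×3.1) = 1.47097
P(3)/P(0) = (5.7×4.0×6.8)/(5.0×3.1×6.8) = 1.47097
P(4)/P(0) = (5.7×4.0×6.8×1.1)/(5.0×3.1×6.8×5.7) = 0.283871

Normalization: ∑ P(n) = 1
P(0) × (1.00000 + 1.14000 + 1.47097 + 1.47097 + 0.283871) = 1
P(0) × 5.3658 = 1
P(0) = 1/5.3658 = 0.1864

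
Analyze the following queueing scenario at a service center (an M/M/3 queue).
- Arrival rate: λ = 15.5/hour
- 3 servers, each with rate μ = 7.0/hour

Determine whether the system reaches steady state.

Stability requires ρ = λ/(cμ) < 1
ρ = 15.5/(3 × 7.0) = 15.5/21.00 = 0.7381
Since 0.7381 < 1, the system is STABLE.
The servers are busy 73.81% of the time.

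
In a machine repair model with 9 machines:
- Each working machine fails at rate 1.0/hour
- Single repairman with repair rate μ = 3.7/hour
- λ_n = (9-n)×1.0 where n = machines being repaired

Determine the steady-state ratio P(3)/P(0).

P(3)/P(0) = ∏_{i=0}^{3-1} λ_i/μ_{i+1}
= (9-0)×1.0/3.7 × (9-1)×1.0/3.7 × (9-2)×1.0/3.7
= 9.9501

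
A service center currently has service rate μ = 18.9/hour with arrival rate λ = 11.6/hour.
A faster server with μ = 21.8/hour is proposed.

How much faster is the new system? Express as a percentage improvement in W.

System 1: ρ₁ = 11.6/18.9 = 0.6138, W₁ = 1/(18.9-11.6) = 0.13699
System 2: ρ₂ = 11.6/21.8 = 0.5321, W₂ = 1/(21.8-11.6) = 0.098039
Improvement: (W₁-W₂)/W₁ = (0.13699-0.098039)/0.13699 = 28.43%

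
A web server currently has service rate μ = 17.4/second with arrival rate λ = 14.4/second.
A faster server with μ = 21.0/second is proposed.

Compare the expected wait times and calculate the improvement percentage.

System 1: ρ₁ = 14.4/17.4 = 0.8276, W₁ = 1/(17.4-14.4) = 0.3333
System 2: ρ₂ = 14.4/21.0 = 0.6857, W₂ = 1/(21.0-14.4) = 0.1515
Improvement: (W₁-W₂)/W₁ = (0.3333-0.1515)/0.3333 = 54.55%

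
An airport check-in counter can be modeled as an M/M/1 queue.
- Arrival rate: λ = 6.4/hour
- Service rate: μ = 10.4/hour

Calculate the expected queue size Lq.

ρ = λ/μ = 6.4/10.4 = 0.6154
For M/M/1: Lq = λ²/(μ(μ-λ))
Lq = 40.96/(10.4 × 4.00)
Lq = 0.9846 passengers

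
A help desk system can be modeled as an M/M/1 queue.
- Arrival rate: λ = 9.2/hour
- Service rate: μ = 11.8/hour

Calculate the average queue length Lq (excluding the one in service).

ρ = λ/μ = 9.2/11.8 = 0.7797
For M/M/1: Lq = λ²/(μ(μ-λ))
Lq = 84.64/(11.8 × 2.60)
Lq = 2.7588 tickets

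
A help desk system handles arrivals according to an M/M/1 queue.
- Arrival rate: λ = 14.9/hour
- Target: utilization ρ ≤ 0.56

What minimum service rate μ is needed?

ρ = λ/μ, so μ = λ/ρ
μ ≥ 14.9/0.56 = 26.6071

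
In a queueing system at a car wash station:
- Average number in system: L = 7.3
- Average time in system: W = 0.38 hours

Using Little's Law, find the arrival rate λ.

Little's Law: L = λW, so λ = L/W
λ = 7.3/0.38 = 19.2105 cars/hour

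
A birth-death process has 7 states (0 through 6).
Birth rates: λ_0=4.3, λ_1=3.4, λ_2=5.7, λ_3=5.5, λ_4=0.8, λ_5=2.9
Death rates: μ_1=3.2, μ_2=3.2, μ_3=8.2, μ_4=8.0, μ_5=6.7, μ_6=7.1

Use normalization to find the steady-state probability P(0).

Ratios P(n)/P(0) = (λ₀···λₙ₋₁)/(μ₁···μₙ):
P(1)/P(0) = (4.3)/(3.2) = 1.34375
P(2)/P(0) = (4.3×3.4)/(3.2×3.2) = 1.42773
P(3)/P(0) = (4.3×3.4×5.7)/(3.2×3.2×8.2) = 0.992450
P(4)/P(0) = (4.3×3.4×5.7×5.5)/(3.2×3.2×8.2×8.0) = 0.682309
P(5)/P(0) = (4.3×3.4×5.7×5.5×0.8)/(3.2×3.2×8.2×8.0×6.7) = 0.0814697
P(6)/P(0) = (4.3×3.4×5.7×5.5×0.8×2.9)/(3.2×3.2×8.2×8.0×6.7×7.1) = 0.0332764

Normalization: ∑ P(n) = 1
P(0) × (1.00000 + 1.34375 + 1.42773 + 0.992450 + 0.682309 + 0.0814697 + 0.0332764) = 1
P(0) × 5.5610 = 1
P(0) = 1/5.5610 = 0.1798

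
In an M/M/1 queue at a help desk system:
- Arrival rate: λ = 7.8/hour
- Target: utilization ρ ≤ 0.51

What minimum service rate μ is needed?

ρ = λ/μ, so μ = λ/ρ
μ ≥ 7.8/0.51 = 15.2941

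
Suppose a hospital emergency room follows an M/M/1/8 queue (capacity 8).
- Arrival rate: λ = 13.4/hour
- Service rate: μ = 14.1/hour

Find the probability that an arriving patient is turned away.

ρ = λ/μ = 13.4/14.1 = 0.95035
P₀ = (1-ρ)/(1-ρ^(K+1)) = (1-0.95035)/(1-0.95035^9) = 0.04965/0.3677 = 0.1350
P_K = P₀×ρ^K = 0.135044 × 0.95035^8 = 0.135044 × 0.665378 = 0.08986
Blocking probability = 8.99%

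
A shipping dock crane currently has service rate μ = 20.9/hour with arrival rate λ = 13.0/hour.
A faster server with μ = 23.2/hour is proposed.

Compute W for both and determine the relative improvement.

System 1: ρ₁ = 13.0/20.9 = 0.6220, W₁ = 1/(20.9-13.0) = 0.12658
System 2: ρ₂ = 13.0/23.2 = 0.5603, W₂ = 1/(23.2-13.0) = 0.098039
Improvement: (W₁-W₂)/W₁ = (0.12658-0.098039)/0.12658 = 22.55%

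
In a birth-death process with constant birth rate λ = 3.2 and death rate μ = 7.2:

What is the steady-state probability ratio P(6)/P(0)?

For constant rates: P(n)/P(0) = (λ/μ)^n
P(6)/P(0) = (3.2/7.2)^6 = 0.44444^6 = 0.007707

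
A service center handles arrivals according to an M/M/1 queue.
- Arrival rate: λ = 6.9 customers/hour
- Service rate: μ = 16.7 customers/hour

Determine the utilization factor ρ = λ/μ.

Server utilization: ρ = λ/μ
ρ = 6.9/16.7 = 0.4132
The server is busy 41.32% of the time.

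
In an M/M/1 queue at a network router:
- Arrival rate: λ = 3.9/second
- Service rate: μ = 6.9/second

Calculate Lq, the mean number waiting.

ρ = λ/μ = 3.9/6.9 = 0.5652
For M/M/1: Lq = λ²/(μ(μ-λ))
Lq = 15.21/(6.9 × 3.00)
Lq = 0.7348 packets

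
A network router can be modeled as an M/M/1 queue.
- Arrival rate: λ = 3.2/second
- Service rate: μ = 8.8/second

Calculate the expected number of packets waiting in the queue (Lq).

ρ = λ/μ = 3.2/8.8 = 0.3636
For M/M/1: Lq = λ²/(μ(μ-λ))
Lq = 10.24/(8.8 × 5.60)
Lq = 0.2078 packets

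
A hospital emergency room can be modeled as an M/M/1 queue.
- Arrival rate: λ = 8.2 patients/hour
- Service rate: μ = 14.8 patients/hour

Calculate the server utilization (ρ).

Server utilization: ρ = λ/μ
ρ = 8.2/14.8 = 0.5541
The server is busy 55.41% of the time.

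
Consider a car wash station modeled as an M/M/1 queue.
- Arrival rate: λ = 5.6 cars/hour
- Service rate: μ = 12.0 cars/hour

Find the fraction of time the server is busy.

Server utilization: ρ = λ/μ
ρ = 5.6/12.0 = 0.4667
The server is busy 46.67% of the time.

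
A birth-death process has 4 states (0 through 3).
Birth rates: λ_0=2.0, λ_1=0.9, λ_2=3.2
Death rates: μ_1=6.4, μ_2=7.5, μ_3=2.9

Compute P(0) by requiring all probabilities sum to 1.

Ratios P(n)/P(0) = (λ₀···λₙ₋₁)/(μ₁···μₙ):
P(1)/P(0) = (2.0)/(6.4) = 0.3125
P(2)/P(0) = (2.0×0.9)/(6.4×7.5) = 0.03750
P(3)/P(0) = (2.0×0.9×3.2)/(6.4×7.5×2.9) = 0.04138

Normalization: ∑ P(n) = 1
P(0) × (1.0000 + 0.3125 + 0.03750 + 0.04138) = 1
P(0) × 1.3914 = 1
P(0) = 1/1.3914 = 0.7187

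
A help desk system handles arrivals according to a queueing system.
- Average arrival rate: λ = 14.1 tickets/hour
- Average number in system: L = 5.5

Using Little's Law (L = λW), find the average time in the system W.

Little's Law: L = λW, so W = L/λ
W = 5.5/14.1 = 0.3901 hours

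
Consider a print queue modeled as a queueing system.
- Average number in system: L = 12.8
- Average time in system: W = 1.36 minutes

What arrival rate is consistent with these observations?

Little's Law: L = λW, so λ = L/W
λ = 12.8/1.36 = 9.4118 jobs/minute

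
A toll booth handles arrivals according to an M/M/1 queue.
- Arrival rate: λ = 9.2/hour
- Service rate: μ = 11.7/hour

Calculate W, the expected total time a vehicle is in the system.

First, compute utilization: ρ = λ/μ = 9.2/11.7 = 0.7863
For M/M/1: W = 1/(μ-λ)
W = 1/(11.7-9.2) = 1/2.50
W = 0.4000 hours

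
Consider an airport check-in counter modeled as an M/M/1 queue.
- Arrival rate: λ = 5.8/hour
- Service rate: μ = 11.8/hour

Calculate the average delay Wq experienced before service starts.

First, compute utilization: ρ = λ/μ = 5.8/11.8 = 0.4915
For M/M/1: Wq = λ/(μ(μ-λ))
Wq = 5.8/(11.8 × (11.8-5.8))
Wq = 5.8/(11.8 × 6.00)
Wq = 0.08192 hours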